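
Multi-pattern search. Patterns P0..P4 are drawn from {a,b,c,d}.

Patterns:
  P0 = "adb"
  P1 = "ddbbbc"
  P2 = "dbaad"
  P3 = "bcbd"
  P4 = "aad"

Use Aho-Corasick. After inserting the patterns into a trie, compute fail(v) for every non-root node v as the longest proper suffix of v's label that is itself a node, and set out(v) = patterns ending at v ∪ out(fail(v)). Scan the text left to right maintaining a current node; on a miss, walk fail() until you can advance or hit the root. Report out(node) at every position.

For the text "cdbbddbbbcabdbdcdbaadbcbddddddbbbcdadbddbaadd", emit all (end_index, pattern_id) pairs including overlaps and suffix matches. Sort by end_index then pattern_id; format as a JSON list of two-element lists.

Construct AC machine:
Trie nodes:
  n0 'ε': a→1 b→14 d→4
  n1 'a': a→18 d→2
  n2 'ad': b→3
  n3 'adb': ·  [P0 ends]
  n4 'd': b→10 d→5
  n5 'dd': b→6
  n6 'ddb': b→7
  n7 'ddbb': b→8
  n8 'ddbbb': c→9
  n9 'ddbbbc': ·  [P1 ends]
  n10 'db': a→11
  n11 'dba': a→12
  n12 'dbaa': d→13
  n13 'dbaad': ·  [P2 ends]
  n14 'b': c→15
  n15 'bc': b→16
  n16 'bcb': d→17
  n17 'bcbd': ·  [P3 ends]
  n18 'aa': d→19
  n19 'aad': ·  [P4 ends]

Failure links (BFS by depth):
  n1('a'): parent n0 fail=0; on 'a' 0 → fail=0;  out ∅∪∅=∅
  n4('d'): parent n0 fail=0; on 'd' 0 → fail=0;  out ∅∪∅=∅
  n14('b'): parent n0 fail=0; on 'b' 0 → fail=0;  out ∅∪∅=∅
  n2('ad'): parent n1 fail=0; on 'd' 0 → fail=4;  out ∅∪∅=∅
  n5('dd'): parent n4 fail=0; on 'd' 0 → fail=4;  out ∅∪∅=∅
  n10('db'): parent n4 fail=0; on 'b' 0 → fail=14;  out ∅∪∅=∅
  n15('bc'): parent n14 fail=0; on 'c' 0 → fail=0;  out ∅∪∅=∅
  n18('aa'): parent n1 fail=0; on 'a' 0 → fail=1;  out ∅∪∅=∅
  n3('adb'): parent n2 fail=4; on 'b' 4 → fail=10;  out {0}∪∅={0}
  n6('ddb'): parent n5 fail=4; on 'b' 4 → fail=10;  out ∅∪∅=∅
  n11('dba'): parent n10 fail=14; on 'a' 14→0 → fail=1;  out ∅∪∅=∅
  n16('bcb'): parent n15 fail=0; on 'b' 0 → fail=14;  out ∅∪∅=∅
  n19('aad'): parent n18 fail=1; on 'd' 1 → fail=2;  out {4}∪∅={4}
  n7('ddbb'): parent n6 fail=10; on 'b' 10→14→0 → fail=14;  out ∅∪∅=∅
  n12('dbaa'): parent n11 fail=1; on 'a' 1 → fail=18;  out ∅∪∅=∅
  n17('bcbd'): parent n16 fail=14; on 'd' 14→0 → fail=4;  out {3}∪∅={3}
  n8('ddbbb'): parent n7 fail=14; on 'b' 14→0 → fail=14;  out ∅∪∅=∅
  n13('dbaad'): parent n12 fail=18; on 'd' 18 → fail=19;  out {2}∪{4}={2,4}
  n9('ddbbbc'): parent n8 fail=14; on 'c' 14 → fail=15;  out {1}∪∅={1}

Run:
[0] read 'c'  n0⇒n0
[1] read 'd'  n0⇒n4
[2] read 'b'  n4⇒n10
[3] read 'b'  n10⇒n14 (via fail)
[4] read 'd'  n14⇒n4 (via fail)
[5] read 'd'  n4⇒n5
[6] read 'b'  n5⇒n6
[7] read 'b'  n6⇒n7
[8] read 'b'  n7⇒n8
[9] read 'c'  n8⇒n9  ** P1@[4:9]
[10] read 'a'  n9⇒n1 (via fail)
[11] read 'b'  n1⇒n14 (via fail)
[12] read 'd'  n14⇒n4 (via fail)
[13] read 'b'  n4⇒n10
[14] read 'd'  n10⇒n4 (via fail)
[15] read 'c'  n4⇒n0 (via fail)
[16] read 'd'  n0⇒n4
[17] read 'b'  n4⇒n10
[18] read 'a'  n10⇒n11
[19] read 'a'  n11⇒n12
[20] read 'd'  n12⇒n13  ** P2@[16:20],P4@[18:20]
[21] read 'b'  n13⇒n3 (via fail)  ** P0@[19:21]
[22] read 'c'  n3⇒n15 (via fail)
[23] read 'b'  n15⇒n16
[24] read 'd'  n16⇒n17  ** P3@[21:24]
[25] read 'd'  n17⇒n5 (via fail)
[26] read 'd'  n5⇒n5 (via fail)
[27] read 'd'  n5⇒n5 (via fail)
[28] read 'd'  n5⇒n5 (via fail)
[29] read 'd'  n5⇒n5 (via fail)
[30] read 'b'  n5⇒n6
[31] read 'b'  n6⇒n7
[32] read 'b'  n7⇒n8
[33] read 'c'  n8⇒n9  ** P1@[28:33]
[34] read 'd'  n9⇒n4 (via fail)
[35] read 'a'  n4⇒n1 (via fail)
[36] read 'd'  n1⇒n2
[37] read 'b'  n2⇒n3  ** P0@[35:37]
[38] read 'd'  n3⇒n4 (via fail)
[39] read 'd'  n4⇒n5
[40] read 'b'  n5⇒n6
[41] read 'a'  n6⇒n11 (via fail)
[42] read 'a'  n11⇒n12
[43] read 'd'  n12⇒n13  ** P2@[39:43],P4@[41:43]
[44] read 'd'  n13⇒n5 (via fail)

All matches (sorted): [[9,1],[20,2],[20,4],[21,0],[24,3],[33,1],[37,0],[43,2],[43,4]]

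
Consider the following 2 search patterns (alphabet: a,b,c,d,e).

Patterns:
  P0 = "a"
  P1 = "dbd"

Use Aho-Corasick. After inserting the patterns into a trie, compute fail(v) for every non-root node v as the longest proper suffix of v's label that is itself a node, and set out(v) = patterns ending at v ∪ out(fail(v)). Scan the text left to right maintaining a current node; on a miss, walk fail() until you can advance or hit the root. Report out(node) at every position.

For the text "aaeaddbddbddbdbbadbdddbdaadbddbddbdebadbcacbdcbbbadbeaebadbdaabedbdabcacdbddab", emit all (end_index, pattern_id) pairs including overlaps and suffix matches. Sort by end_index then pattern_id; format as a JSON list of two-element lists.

Build automaton:
Trie nodes:
  0='ε' goto a→1 d→2
  1='a' goto ·  [P0 ends]
  2='d' goto b→3
  3='db' goto d→4
  4='dbd' goto ·  [P1 ends]

Failure links (BFS by depth):
  n1('a'): parent n0 fail=0; on 'a' 0 → fail=0;  out {0}∪∅={0}
  n2('d'): parent n0 fail=0; on 'd' 0 → fail=0;  out ∅∪∅=∅
  n3('db'): parent n2 fail=0; on 'b' 0 → fail=0;  out ∅∪∅=∅
  n4('dbd'): parent n3 fail=0; on 'd' 0 → fail=2;  out {1}∪∅={1}

Scan:
pos 0 'a': at 1  emit P0@[0:0]
pos 1 'a': at 1 ·f  emit P0@[1:1]
pos 2 'e': at 0 ·f
pos 3 'a': at 1  emit P0@[3:3]
pos 4 'd': at 2 ·f
pos 5 'd': at 2 ·f
pos 6 'b': at 3
pos 7 'd': at 4  emit P1@[5:7]
pos 8 'd': at 2 ·f
pos 9 'b': at 3
pos 10 'd': at 4  emit P1@[8:10]
pos 11 'd': at 2 ·f
pos 12 'b': at 3
pos 13 'd': at 4  emit P1@[11:13]
pos 14 'b': at 3 ·f
pos 15 'b': at 0 ·f
pos 16 'a': at 1  emit P0@[16:16]
pos 17 'd': at 2 ·f
pos 18 'b': at 3
pos 19 'd': at 4  emit P1@[17:19]
pos 20 'd': at 2 ·f
pos 21 'd': at 2 ·f
pos 22 'b': at 3
pos 23 'd': at 4  emit P1@[21:23]
pos 24 'a': at 1 ·f  emit P0@[24:24]
pos 25 'a': at 1 ·f  emit P0@[25:25]
pos 26 'd': at 2 ·f
pos 27 'b': at 3
pos 28 'd': at 4  emit P1@[26:28]
pos 29 'd': at 2 ·f
pos 30 'b': at 3
pos 31 'd': at 4  emit P1@[29:31]
pos 32 'd': at 2 ·f
pos 33 'b': at 3
pos 34 'd': at 4  emit P1@[32:34]
pos 35 'e': at 0 ·f
pos 36 'b': at 0
pos 37 'a': at 1  emit P0@[37:37]
pos 38 'd': at 2 ·f
pos 39 'b': at 3
pos 40 'c': at 0 ·f
pos 41 'a': at 1  emit P0@[41:41]
pos 42 'c': at 0 ·f
pos 43 'b': at 0
pos 44 'd': at 2
pos 45 'c': at 0 ·f
pos 46 'b': at 0
pos 47 'b': at 0
pos 48 'b': at 0
pos 49 'a': at 1  emit P0@[49:49]
pos 50 'd': at 2 ·f
pos 51 'b': at 3
pos 52 'e': at 0 ·f
pos 53 'a': at 1  emit P0@[53:53]
pos 54 'e': at 0 ·f
pos 55 'b': at 0
pos 56 'a': at 1  emit P0@[56:56]
pos 57 'd': at 2 ·f
pos 58 'b': at 3
pos 59 'd': at 4  emit P1@[57:59]
pos 60 'a': at 1 ·f  emit P0@[60:60]
pos 61 'a': at 1 ·f  emit P0@[61:61]
pos 62 'b': at 0 ·f
pos 63 'e': at 0
pos 64 'd': at 2
pos 65 'b': at 3
pos 66 'd': at 4  emit P1@[64:66]
pos 67 'a': at 1 ·f  emit P0@[67:67]
pos 68 'b': at 0 ·f
pos 69 'c': at 0
pos 70 'a': at 1  emit P0@[70:70]
pos 71 'c': at 0 ·f
pos 72 'd': at 2
pos 73 'b': at 3
pos 74 'd': at 4  emit P1@[72:74]
pos 75 'd': at 2 ·f
pos 76 'a': at 1 ·f  emit P0@[76:76]
pos 77 'b': at 0 ·f

All matches (sorted): [[0,0],[1,0],[3,0],[7,1],[10,1],[13,1],[16,0],[19,1],[23,1],[24,0],[25,0],[28,1],[31,1],[34,1],[37,0],[41,0],[49,0],[53,0],[56,0],[59,1],[60,0],[61,0],[66,1],[67,0],[70,0],[74,1],[76,0]]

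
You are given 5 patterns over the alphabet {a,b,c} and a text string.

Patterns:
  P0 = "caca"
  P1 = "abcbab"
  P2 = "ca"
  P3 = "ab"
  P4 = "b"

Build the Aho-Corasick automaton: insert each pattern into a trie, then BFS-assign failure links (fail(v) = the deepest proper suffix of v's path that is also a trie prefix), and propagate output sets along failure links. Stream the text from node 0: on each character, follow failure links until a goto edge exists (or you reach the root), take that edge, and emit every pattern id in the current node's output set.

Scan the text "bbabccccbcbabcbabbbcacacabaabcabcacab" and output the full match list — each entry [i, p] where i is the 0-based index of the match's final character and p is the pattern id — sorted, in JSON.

Build automaton:
Trie (insert patterns):
  n0 'ε': a→5 b→11 c→1
  n1 'c': a→2
  n2 'ca': c→3  ←P2
  n3 'cac': a→4
  n4 'caca': ·  ←P0
  n5 'a': b→6
  n6 'ab': c→7  ←P3
  n7 'abc': b→8
  n8 'abcb': a→9
  n9 'abcba': b→10
  n10 'abcbab': ·  ←P1
  n11 'b': ·  ←P4

Failure links (BFS by depth):
  fail(1) 'c': from fail(0)=0 chase 'c': 0 ⇒ 0;  out=∅∪out(0)=∅
  fail(5) 'a': from fail(0)=0 chase 'a': 0 ⇒ 0;  out=∅∪out(0)=∅
  fail(11) 'b': from fail(0)=0 chase 'b': 0 ⇒ 0;  out={4}∪out(0)={4}
  fail(2) 'ca': from fail(1)=0 chase 'a': 0 ⇒ 5;  out={2}∪out(5)={2}
  fail(6) 'ab': from fail(5)=0 chase 'b': 0 ⇒ 11;  out={3}∪out(11)={3,4}
  fail(3) 'cac': from fail(2)=5 chase 'c': 5→0 ⇒ 1;  out=∅∪out(1)=∅
  fail(7) 'abc': from fail(6)=11 chase 'c': 11→0 ⇒ 1;  out=∅∪out(1)=∅
  fail(4) 'caca': from fail(3)=1 chase 'a': 1 ⇒ 2;  out={0}∪out(2)={0,2}
  fail(8) 'abcb': from fail(7)=1 chase 'b': 1→0 ⇒ 11;  out=∅∪out(11)={4}
  fail(9) 'abcba': from fail(8)=11 chase 'a': 11→0 ⇒ 5;  out=∅∪out(5)=∅
  fail(10) 'abcbab': from fail(9)=5 chase 'b': 5 ⇒ 6;  out={1}∪out(6)={1,3,4}

Text stream:
[0] read 'b'  n0⇒n11  → match P4@[0:0]
[1] read 'b'  n11⇒n11 (fail-walked)  → match P4@[1:1]
[2] read 'a'  n11⇒n5 (fail-walked)
[3] read 'b'  n5⇒n6  → match P3@[2:3],P4@[3:3]
[4] read 'c'  n6⇒n7
[5] read 'c'  n7⇒n1 (fail-walked)
[6] read 'c'  n1⇒n1 (fail-walked)
[7] read 'c'  n1⇒n1 (fail-walked)
[8] read 'b'  n1⇒n11 (fail-walked)  → match P4@[8:8]
[9] read 'c'  n11⇒n1 (fail-walked)
[10] read 'b'  n1⇒n11 (fail-walked)  → match P4@[10:10]
[11] read 'a'  n11⇒n5 (fail-walked)
[12] read 'b'  n5⇒n6  → match P3@[11:12],P4@[12:12]
[13] read 'c'  n6⇒n7
[14] read 'b'  n7⇒n8  → match P4@[14:14]
[15] read 'a'  n8⇒n9
[16] read 'b'  n9⇒n10  → match P1@[11:16],P3@[15:16],P4@[16:16]
[17] read 'b'  n10⇒n11 (fail-walked)  → match P4@[17:17]
[18] read 'b'  n11⇒n11 (fail-walked)  → match P4@[18:18]
[19] read 'c'  n11⇒n1 (fail-walked)
[20] read 'a'  n1⇒n2  → match P2@[19:20]
[21] read 'c'  n2⇒n3
[22] read 'a'  n3⇒n4  → match P0@[19:22],P2@[21:22]
[23] read 'c'  n4⇒n3 (fail-walked)
[24] read 'a'  n3⇒n4  → match P0@[21:24],P2@[23:24]
[25] read 'b'  n4⇒n6 (fail-walked)  → match P3@[24:25],P4@[25:25]
[26] read 'a'  n6⇒n5 (fail-walked)
[27] read 'a'  n5⇒n5 (fail-walked)
[28] read 'b'  n5⇒n6  → match P3@[27:28],P4@[28:28]
[29] read 'c'  n6⇒n7
[30] read 'a'  n7⇒n2 (fail-walked)  → match P2@[29:30]
[31] read 'b'  n2⇒n6 (fail-walked)  → match P3@[30:31],P4@[31:31]
[32] read 'c'  n6⇒n7
[33] read 'a'  n7⇒n2 (fail-walked)  → match P2@[32:33]
[34] read 'c'  n2⇒n3
[35] read 'a'  n3⇒n4  → match P0@[32:35],P2@[34:35]
[36] read 'b'  n4⇒n6 (fail-walked)  → match P3@[35:36],P4@[36:36]

Matches: [[0,4],[1,4],[3,3],[3,4],[8,4],[10,4],[12,3],[12,4],[14,4],[16,1],[16,3],[16,4],[17,4],[18,4],[20,2],[22,0],[22,2],[24,0],[24,2],[25,3],[25,4],[28,3],[28,4],[30,2],[31,3],[31,4],[33,2],[35,0],[35,2],[36,3],[36,4]]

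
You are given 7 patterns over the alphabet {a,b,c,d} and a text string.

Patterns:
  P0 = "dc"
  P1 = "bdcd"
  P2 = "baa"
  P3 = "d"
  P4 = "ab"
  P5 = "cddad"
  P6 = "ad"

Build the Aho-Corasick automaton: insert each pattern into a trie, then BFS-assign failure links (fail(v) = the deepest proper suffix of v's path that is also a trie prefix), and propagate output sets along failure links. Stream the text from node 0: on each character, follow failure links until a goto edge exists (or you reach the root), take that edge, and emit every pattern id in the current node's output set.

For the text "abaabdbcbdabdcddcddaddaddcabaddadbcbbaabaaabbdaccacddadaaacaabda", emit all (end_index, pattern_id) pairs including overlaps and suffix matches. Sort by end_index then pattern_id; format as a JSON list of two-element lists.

Build automaton:
Trie (insert patterns):
  0='ε' goto a→9 b→3 c→11 d→1
  1='d' goto c→2  [P3 ends]
  2='dc' goto ·  [P0 ends]
  3='b' goto a→7 d→4
  4='bd' goto c→5
  5='bdc' goto d→6
  6='bdcd' goto ·  [P1 ends]
  7='ba' goto a→8
  8='baa' goto ·  [P2 ends]
  9='a' goto b→10 d→16
  10='ab' goto ·  [P4 ends]
  11='c' goto d→12
  12='cd' goto d→13
  13='cdd' goto a→14
  14='cdda' goto d→15
  15='cddad' goto ·  [P5 ends]
  16='ad' goto ·  [P6 ends]

Failure links (BFS by depth):
  fail(1) 'd': from fail(0)=0 chase 'd': 0 ⇒ 0;  out={3}∪out(0)={3}
  fail(3) 'b': from fail(0)=0 chase 'b': 0 ⇒ 0;  out=∅∪out(0)=∅
  fail(9) 'a': from fail(0)=0 chase 'a': 0 ⇒ 0;  out=∅∪out(0)=∅
  fail(11) 'c': from fail(0)=0 chase 'c': 0 ⇒ 0;  out=∅∪out(0)=∅
  fail(2) 'dc': from fail(1)=0 chase 'c': 0 ⇒ 11;  out={0}∪out(11)={0}
  fail(4) 'bd': from fail(3)=0 chase 'd': 0 ⇒ 1;  out=∅∪out(1)={3}
  fail(7) 'ba': from fail(3)=0 chase 'a': 0 ⇒ 9;  out=∅∪out(9)=∅
  fail(10) 'ab': from fail(9)=0 chase 'b': 0 ⇒ 3;  out={4}∪out(3)={4}
  fail(12) 'cd': from fail(11)=0 chase 'd': 0 ⇒ 1;  out=∅∪out(1)={3}
  fail(16) 'ad': from fail(9)=0 chase 'd': 0 ⇒ 1;  out={6}∪out(1)={3,6}
  fail(5) 'bdc': from fail(4)=1 chase 'c': 1 ⇒ 2;  out=∅∪out(2)={0}
  fail(8) 'baa': from fail(7)=9 chase 'a': 9→0 ⇒ 9;  out={2}∪out(9)={2}
  fail(13) 'cdd': from fail(12)=1 chase 'd': 1→0 ⇒ 1;  out=∅∪out(1)={3}
  fail(6) 'bdcd': from fail(5)=2 chase 'd': 2→11 ⇒ 12;  out={1}∪out(12)={1,3}
  fail(14) 'cdda': from fail(13)=1 chase 'a': 1→0 ⇒ 9;  out=∅∪out(9)=∅
  fail(15) 'cddad': from fail(14)=9 chase 'd': 9 ⇒ 16;  out={5}∪out(16)={3,5,6}

Text stream:
i=0 'a': node 0→9
i=1 'b': node 9→10  → match P4@[0:1]
i=2 'a': node 10→7 (via fail)
i=3 'a': node 7→8  → match P2@[1:3]
i=4 'b': node 8→10 (via fail)  → match P4@[3:4]
i=5 'd': node 10→4 (via fail)  → match P3@[5:5]
i=6 'b': node 4→3 (via fail)
i=7 'c': node 3→11 (via fail)
i=8 'b': node 11→3 (via fail)
i=9 'd': node 3→4  → match P3@[9:9]
i=10 'a': node 4→9 (via fail)
i=11 'b': node 9→10  → match P4@[10:11]
i=12 'd': node 10→4 (via fail)  → match P3@[12:12]
i=13 'c': node 4→5  → match P0@[12:13]
i=14 'd': node 5→6  → match P1@[11:14],P3@[14:14]
i=15 'd': node 6→13 (via fail)  → match P3@[15:15]
i=16 'c': node 13→2 (via fail)  → match P0@[15:16]
i=17 'd': node 2→12 (via fail)  → match P3@[17:17]
i=18 'd': node 12→13  → match P3@[18:18]
i=19 'a': node 13→14
i=20 'd': node 14→15  → match P3@[20:20],P5@[16:20],P6@[19:20]
i=21 'd': node 15→1 (via fail)  → match P3@[21:21]
i=22 'a': node 1→9 (via fail)
i=23 'd': node 9→16  → match P3@[23:23],P6@[22:23]
i=24 'd': node 16→1 (via fail)  → match P3@[24:24]
i=25 'c': node 1→2  → match P0@[24:25]
i=26 'a': node 2→9 (via fail)
i=27 'b': node 9→10  → match P4@[26:27]
i=28 'a': node 10→7 (via fail)
i=29 'd': node 7→16 (via fail)  → match P3@[29:29],P6@[28:29]
i=30 'd': node 16→1 (via fail)  → match P3@[30:30]
i=31 'a': node 1→9 (via fail)
i=32 'd': node 9→16  → match P3@[32:32],P6@[31:32]
i=33 'b': node 16→3 (via fail)
i=34 'c': node 3→11 (via fail)
i=35 'b': node 11→3 (via fail)
i=36 'b': node 3→3 (via fail)
i=37 'a': node 3→7
i=38 'a': node 7→8  → match P2@[36:38]
i=39 'b': node 8→10 (via fail)  → match P4@[38:39]
i=40 'a': node 10→7 (via fail)
i=41 'a': node 7→8  → match P2@[39:41]
i=42 'a': node 8→9 (via fail)
i=43 'b': node 9→10  → match P4@[42:43]
i=44 'b': node 10→3 (via fail)
i=45 'd': node 3→4  → match P3@[45:45]
i=46 'a': node 4→9 (via fail)
i=47 'c': node 9→11 (via fail)
i=48 'c': node 11→11 (via fail)
i=49 'a': node 11→9 (via fail)
i=50 'c': node 9→11 (via fail)
i=51 'd': node 11→12  → match P3@[51:51]
i=52 'd': node 12→13  → match P3@[52:52]
i=53 'a': node 13→14
i=54 'd': node 14→15  → match P3@[54:54],P5@[50:54],P6@[53:54]
i=55 'a': node 15→9 (via fail)
i=56 'a': node 9→9 (via fail)
i=57 'a': node 9→9 (via fail)
i=58 'c': node 9→11 (via fail)
i=59 'a': node 11→9 (via fail)
i=60 'a': node 9→9 (via fail)
i=61 'b': node 9→10  → match P4@[60:61]
i=62 'd': node 10→4 (via fail)  → match P3@[62:62]
i=63 'a': node 4→9 (via fail)

All matches (sorted): [[1,4],[3,2],[4,4],[5,3],[9,3],[11,4],[12,3],[13,0],[14,1],[14,3],[15,3],[16,0],[17,3],[18,3],[20,3],[20,5],[20,6],[21,3],[23,3],[23,6],[24,3],[25,0],[27,4],[29,3],[29,6],[30,3],[32,3],[32,6],[38,2],[39,4],[41,2],[43,4],[45,3],[51,3],[52,3],[54,3],[54,5],[54,6],[61,4],[62,3]]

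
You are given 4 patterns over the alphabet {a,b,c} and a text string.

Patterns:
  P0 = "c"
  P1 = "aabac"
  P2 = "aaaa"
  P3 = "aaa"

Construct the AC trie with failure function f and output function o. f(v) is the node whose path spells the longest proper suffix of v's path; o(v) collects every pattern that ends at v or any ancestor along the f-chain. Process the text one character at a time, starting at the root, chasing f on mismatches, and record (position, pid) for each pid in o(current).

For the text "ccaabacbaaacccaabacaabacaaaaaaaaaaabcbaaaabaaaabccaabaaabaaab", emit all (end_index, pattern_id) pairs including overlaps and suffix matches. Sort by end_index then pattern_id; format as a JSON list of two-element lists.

Build:
Trie (insert patterns):
  n0 'ε': a→2 c→1
  n1 'c': ·  ←P0
  n2 'a': a→3
  n3 'aa': a→7 b→4
  n4 'aab': a→5
  n5 'aaba': c→6
  n6 'aabac': ·  ←P1
  n7 'aaa': a→8  ←P3
  n8 'aaaa': ·  ←P2

Failure links (BFS by depth):
  n1('c'): parent n0 fail=0; on 'c' 0 → fail=0;  out {0}∪∅={0}
  n2('a'): parent n0 fail=0; on 'a' 0 → fail=0;  out ∅∪∅=∅
  n3('aa'): parent n2 fail=0; on 'a' 0 → fail=2;  out ∅∪∅=∅
  n4('aab'): parent n3 fail=2; on 'b' 2→0 → fail=0;  out ∅∪∅=∅
  n7('aaa'): parent n3 fail=2; on 'a' 2 → fail=3;  out {3}∪∅={3}
  n5('aaba'): parent n4 fail=0; on 'a' 0 → fail=2;  out ∅∪∅=∅
  n8('aaaa'): parent n7 fail=3; on 'a' 3 → fail=7;  out {2}∪{3}={2,3}
  n6('aabac'): parent n5 fail=2; on 'c' 2→0 → fail=1;  out {1}∪{0}={0,1}

Run:
pos 0 'c': at 1  emit P0@[0:0]
pos 1 'c': at 1 (via fail)  emit P0@[1:1]
pos 2 'a': at 2 (via fail)
pos 3 'a': at 3
pos 4 'b': at 4
pos 5 'a': at 5
pos 6 'c': at 6  emit P0@[6:6],P1@[2:6]
pos 7 'b': at 0 (via fail)
pos 8 'a': at 2
pos 9 'a': at 3
pos 10 'a': at 7  emit P3@[8:10]
pos 11 'c': at 1 (via fail)  emit P0@[11:11]
pos 12 'c': at 1 (via fail)  emit P0@[12:12]
pos 13 'c': at 1 (via fail)  emit P0@[13:13]
pos 14 'a': at 2 (via fail)
pos 15 'a': at 3
pos 16 'b': at 4
pos 17 'a': at 5
pos 18 'c': at 6  emit P0@[18:18],P1@[14:18]
pos 19 'a': at 2 (via fail)
pos 20 'a': at 3
pos 21 'b': at 4
pos 22 'a': at 5
pos 23 'c': at 6  emit P0@[23:23],P1@[19:23]
pos 24 'a': at 2 (via fail)
pos 25 'a': at 3
pos 26 'a': at 7  emit P3@[24:26]
pos 27 'a': at 8  emit P2@[24:27],P3@[25:27]
pos 28 'a': at 8 (via fail)  emit P2@[25:28],P3@[26:28]
pos 29 'a': at 8 (via fail)  emit P2@[26:29],P3@[27:29]
pos 30 'a': at 8 (via fail)  emit P2@[27:30],P3@[28:30]
pos 31 'a': at 8 (via fail)  emit P2@[28:31],P3@[29:31]
pos 32 'a': at 8 (via fail)  emit P2@[29:32],P3@[30:32]
pos 33 'a': at 8 (via fail)  emit P2@[30:33],P3@[31:33]
pos 34 'a': at 8 (via fail)  emit P2@[31:34],P3@[32:34]
pos 35 'b': at 4 (via fail)
pos 36 'c': at 1 (via fail)  emit P0@[36:36]
pos 37 'b': at 0 (via fail)
pos 38 'a': at 2
pos 39 'a': at 3
pos 40 'a': at 7  emit P3@[38:40]
pos 41 'a': at 8  emit P2@[38:41],P3@[39:41]
pos 42 'b': at 4 (via fail)
pos 43 'a': at 5
pos 44 'a': at 3 (via fail)
pos 45 'a': at 7  emit P3@[43:45]
pos 46 'a': at 8  emit P2@[43:46],P3@[44:46]
pos 47 'b': at 4 (via fail)
pos 48 'c': at 1 (via fail)  emit P0@[48:48]
pos 49 'c': at 1 (via fail)  emit P0@[49:49]
pos 50 'a': at 2 (via fail)
pos 51 'a': at 3
pos 52 'b': at 4
pos 53 'a': at 5
pos 54 'a': at 3 (via fail)
pos 55 'a': at 7  emit P3@[53:55]
pos 56 'b': at 4 (via fail)
pos 57 'a': at 5
pos 58 'a': at 3 (via fail)
pos 59 'a': at 7  emit P3@[57:59]
pos 60 'b': at 4 (via fail)

Matches: [[0,0],[1,0],[6,0],[6,1],[10,3],[11,0],[12,0],[13,0],[18,0],[18,1],[23,0],[23,1],[26,3],[27,2],[27,3],[28,2],[28,3],[29,2],[29,3],[30,2],[30,3],[31,2],[31,3],[32,2],[32,3],[33,2],[33,3],[34,2],[34,3],[36,0],[40,3],[41,2],[41,3],[45,3],[46,2],[46,3],[48,0],[49,0],[55,3],[59,3]]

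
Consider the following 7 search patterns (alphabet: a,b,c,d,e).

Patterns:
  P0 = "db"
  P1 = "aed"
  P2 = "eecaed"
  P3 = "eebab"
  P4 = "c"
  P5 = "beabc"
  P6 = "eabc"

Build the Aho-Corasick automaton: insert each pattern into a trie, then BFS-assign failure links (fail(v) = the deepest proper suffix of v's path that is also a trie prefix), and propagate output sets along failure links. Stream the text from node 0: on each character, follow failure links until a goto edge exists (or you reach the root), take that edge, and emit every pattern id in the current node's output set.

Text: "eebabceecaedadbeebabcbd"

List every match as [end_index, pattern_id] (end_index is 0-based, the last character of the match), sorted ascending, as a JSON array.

Build:
Trie nodes:
  0='ε' goto a→3 b→16 c→15 d→1 e→6
  1='d' goto b→2
  2='db' goto ·  [P0 ends]
  3='a' goto e→4
  4='ae' goto d→5
  5='aed' goto ·  [P1 ends]
  6='e' goto a→21 e→7
  7='ee' goto b→12 c→8
  8='eec' goto a→9
  9='eeca' goto e→10
  10='eecae' goto d→11
  11='eecaed' goto ·  [P2 ends]
  12='eeb' goto a→13
  13='eeba' goto b→14
  14='eebab' goto ·  [P3 ends]
  15='c' goto ·  [P4 ends]
  16='b' goto e→17
  17='be' goto a→18
  18='bea' goto b→19
  19='beab' goto c→20
  20='beabc' goto ·  [P5 ends]
  21='ea' goto b→22
  22='eab' goto c→23
  23='eabc' goto ·  [P6 ends]

Failure links (BFS by depth):
  fail(1) 'd': from fail(0)=0 chase 'd': 0 ⇒ 0;  out=∅∪out(0)=∅
  fail(3) 'a': from fail(0)=0 chase 'a': 0 ⇒ 0;  out=∅∪out(0)=∅
  fail(6) 'e': from fail(0)=0 chase 'e': 0 ⇒ 0;  out=∅∪out(0)=∅
  fail(15) 'c': from fail(0)=0 chase 'c': 0 ⇒ 0;  out={4}∪out(0)={4}
  fail(16) 'b': from fail(0)=0 chase 'b': 0 ⇒ 0;  out=∅∪out(0)=∅
  fail(2) 'db': from fail(1)=0 chase 'b': 0 ⇒ 16;  out={0}∪out(16)={0}
  fail(4) 'ae': from fail(3)=0 chase 'e': 0 ⇒ 6;  out=∅∪out(6)=∅
  fail(7) 'ee': from fail(6)=0 chase 'e': 0 ⇒ 6;  out=∅∪out(6)=∅
  fail(17) 'be': from fail(16)=0 chase 'e': 0 ⇒ 6;  out=∅∪out(6)=∅
  fail(21) 'ea': from fail(6)=0 chase 'a': 0 ⇒ 3;  out=∅∪out(3)=∅
  fail(5) 'aed': from fail(4)=6 chase 'd': 6→0 ⇒ 1;  out={1}∪out(1)={1}
  fail(8) 'eec': from fail(7)=6 chase 'c': 6→0 ⇒ 15;  out=∅∪out(15)={4}
  fail(12) 'eeb': from fail(7)=6 chase 'b': 6→0 ⇒ 16;  out=∅∪out(16)=∅
  fail(18) 'bea': from fail(17)=6 chase 'a': 6 ⇒ 21;  out=∅∪out(21)=∅
  fail(22) 'eab': from fail(21)=3 chase 'b': 3→0 ⇒ 16;  out=∅∪out(16)=∅
  fail(9) 'eeca': from fail(8)=15 chase 'a': 15→0 ⇒ 3;  out=∅∪out(3)=∅
  fail(13) 'eeba': from fail(12)=16 chase 'a': 16→0 ⇒ 3;  out=∅∪out(3)=∅
  fail(19) 'beab': from fail(18)=21 chase 'b': 21 ⇒ 22;  out=∅∪out(22)=∅
  fail(23) 'eabc': from fail(22)=16 chase 'c': 16→0 ⇒ 15;  out={6}∪out(15)={4,6}
  fail(10) 'eecae': from fail(9)=3 chase 'e': 3 ⇒ 4;  out=∅∪out(4)=∅
  fail(14) 'eebab': from fail(13)=3 chase 'b': 3→0 ⇒ 16;  out={3}∪out(16)={3}
  fail(20) 'beabc': from fail(19)=22 chase 'c': 22 ⇒ 23;  out={5}∪out(23)={4,5,6}
  fail(11) 'eecaed': from fail(10)=4 chase 'd': 4 ⇒ 5;  out={2}∪out(5)={1,2}

Run:
i=0 'e': node 0→6
i=1 'e': node 6→7
i=2 'b': node 7→12
i=3 'a': node 12→13
i=4 'b': node 13→14  → match P3@[0:4]
i=5 'c': node 14→15 ·f  → match P4@[5:5]
i=6 'e': node 15→6 ·f
i=7 'e': node 6→7
i=8 'c': node 7→8  → match P4@[8:8]
i=9 'a': node 8→9
i=10 'e': node 9→10
i=11 'd': node 10→11  → match P1@[9:11],P2@[6:11]
i=12 'a': node 11→3 ·f
i=13 'd': node 3→1 ·f
i=14 'b': node 1→2  → match P0@[13:14]
i=15 'e': node 2→17 ·f
i=16 'e': node 17→7 ·f
i=17 'b': node 7→12
i=18 'a': node 12→13
i=19 'b': node 13→14  → match P3@[15:19]
i=20 'c': node 14→15 ·f  → match P4@[20:20]
i=21 'b': node 15→16 ·f
i=22 'd': node 16→1 ·f

All matches (sorted): [[4,3],[5,4],[8,4],[11,1],[11,2],[14,0],[19,3],[20,4]]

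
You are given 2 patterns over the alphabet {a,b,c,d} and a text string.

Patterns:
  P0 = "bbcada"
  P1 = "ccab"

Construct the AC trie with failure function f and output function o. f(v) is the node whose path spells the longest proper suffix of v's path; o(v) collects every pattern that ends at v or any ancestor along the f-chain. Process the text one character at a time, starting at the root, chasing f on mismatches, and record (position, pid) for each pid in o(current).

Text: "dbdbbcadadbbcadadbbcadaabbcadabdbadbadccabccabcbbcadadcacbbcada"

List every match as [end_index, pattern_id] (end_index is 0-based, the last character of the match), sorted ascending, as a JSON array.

Build automaton:
Trie nodes:
  n0 'ε': b→1 c→7
  n1 'b': b→2
  n2 'bb': c→3
  n3 'bbc': a→4
  n4 'bbca': d→5
  n5 'bbcad': a→6
  n6 'bbcada': ·  [P0 ends]
  n7 'c': c→8
  n8 'cc': a→9
  n9 'cca': b→10
  n10 'ccab': ·  [P1 ends]

Failure links (BFS by depth):
  fail(1) 'b': from fail(0)=0 chase 'b': 0 ⇒ 0;  out=∅∪out(0)=∅
  fail(7) 'c': from fail(0)=0 chase 'c': 0 ⇒ 0;  out=∅∪out(0)=∅
  fail(2) 'bb': from fail(1)=0 chase 'b': 0 ⇒ 1;  out=∅∪out(1)=∅
  fail(8) 'cc': from fail(7)=0 chase 'c': 0 ⇒ 7;  out=∅∪out(7)=∅
  fail(3) 'bbc': from fail(2)=1 chase 'c': 1→0 ⇒ 7;  out=∅∪out(7)=∅
  fail(9) 'cca': from fail(8)=7 chase 'a': 7→0 ⇒ 0;  out=∅∪out(0)=∅
  fail(4) 'bbca': from fail(3)=7 chase 'a': 7→0 ⇒ 0;  out=∅∪out(0)=∅
  fail(10) 'ccab': from fail(9)=0 chase 'b': 0 ⇒ 1;  out={1}∪out(1)={1}
  fail(5) 'bbcad': from fail(4)=0 chase 'd': 0 ⇒ 0;  out=∅∪out(0)=∅
  fail(6) 'bbcada': from fail(5)=0 chase 'a': 0 ⇒ 0;  out={0}∪out(0)={0}

Scan:
i=0 'd': node 0→0
i=1 'b': node 0→1
i=2 'd': node 1→0 (fail-walked)
i=3 'b': node 0→1
i=4 'b': node 1→2
i=5 'c': node 2→3
i=6 'a': node 3→4
i=7 'd': node 4→5
i=8 'a': node 5→6  → match P0@[3:8]
i=9 'd': node 6→0 (fail-walked)
i=10 'b': node 0→1
i=11 'b': node 1→2
i=12 'c': node 2→3
i=13 'a': node 3→4
i=14 'd': node 4→5
i=15 'a': node 5→6  → match P0@[10:15]
i=16 'd': node 6→0 (fail-walked)
i=17 'b': node 0→1
i=18 'b': node 1→2
i=19 'c': node 2→3
i=20 'a': node 3→4
i=21 'd': node 4→5
i=22 'a': node 5→6  → match P0@[17:22]
i=23 'a': node 6→0 (fail-walked)
i=24 'b': node 0→1
i=25 'b': node 1→2
i=26 'c': node 2→3
i=27 'a': node 3→4
i=28 'd': node 4→5
i=29 'a': node 5→6  → match P0@[24:29]
i=30 'b': node 6→1 (fail-walked)
i=31 'd': node 1→0 (fail-walked)
i=32 'b': node 0→1
i=33 'a': node 1→0 (fail-walked)
i=34 'd': node 0→0
i=35 'b': node 0→1
i=36 'a': node 1→0 (fail-walked)
i=37 'd': node 0→0
i=38 'c': node 0→7
i=39 'c': node 7→8
i=40 'a': node 8→9
i=41 'b': node 9→10  → match P1@[38:41]
i=42 'c': node 10→7 (fail-walked)
i=43 'c': node 7→8
i=44 'a': node 8→9
i=45 'b': node 9→10  → match P1@[42:45]
i=46 'c': node 10→7 (fail-walked)
i=47 'b': node 7→1 (fail-walked)
i=48 'b': node 1→2
i=49 'c': node 2→3
i=50 'a': node 3→4
i=51 'd': node 4→5
i=52 'a': node 5→6  → match P0@[47:52]
i=53 'd': node 6→0 (fail-walked)
i=54 'c': node 0→7
i=55 'a': node 7→0 (fail-walked)
i=56 'c': node 0→7
i=57 'b': node 7→1 (fail-walked)
i=58 'b': node 1→2
i=59 'c': node 2→3
i=60 'a': node 3→4
i=61 'd': node 4→5
i=62 'a': node 5→6  → match P0@[57:62]

Matches: [[8,0],[15,0],[22,0],[29,0],[41,1],[45,1],[52,0],[62,0]]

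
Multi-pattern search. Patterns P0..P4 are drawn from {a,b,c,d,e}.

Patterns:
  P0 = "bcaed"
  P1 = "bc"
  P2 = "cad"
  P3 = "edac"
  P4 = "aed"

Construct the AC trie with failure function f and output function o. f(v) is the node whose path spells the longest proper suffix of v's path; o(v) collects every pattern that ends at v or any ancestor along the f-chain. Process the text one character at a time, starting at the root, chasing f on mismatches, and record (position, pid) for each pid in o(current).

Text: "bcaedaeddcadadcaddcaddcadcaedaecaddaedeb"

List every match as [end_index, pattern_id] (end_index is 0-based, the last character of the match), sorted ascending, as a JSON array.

Build automaton:
Trie nodes:
  0='ε' goto a→13 b→1 c→6 e→9
  1='b' goto c→2
  2='bc' goto a→3  [P1 ends]
  3='bca' goto e→4
  4='bcae' goto d→5
  5='bcaed' goto ·  [P0 ends]
  6='c' goto a→7
  7='ca' goto d→8
  8='cad' goto ·  [P2 ends]
  9='e' goto d→10
  10='ed' goto a→11
  11='eda' goto c→12
  12='edac' goto ·  [P3 ends]
  13='a' goto e→14
  14='ae' goto d→15
  15='aed' goto ·  [P4 ends]

Failure links (BFS by depth):
  n1('b'): parent n0 fail=0; on 'b' 0 → fail=0;  out ∅∪∅=∅
  n6('c'): parent n0 fail=0; on 'c' 0 → fail=0;  out ∅∪∅=∅
  n9('e'): parent n0 fail=0; on 'e' 0 → fail=0;  out ∅∪∅=∅
  n13('a'): parent n0 fail=0; on 'a' 0 → fail=0;  out ∅∪∅=∅
  n2('bc'): parent n1 fail=0; on 'c' 0 → fail=6;  out {1}∪∅={1}
  n7('ca'): parent n6 fail=0; on 'a' 0 → fail=13;  out ∅∪∅=∅
  n10('ed'): parent n9 fail=0; on 'd' 0 → fail=0;  out ∅∪∅=∅
  n14('ae'): parent n13 fail=0; on 'e' 0 → fail=9;  out ∅∪∅=∅
  n3('bca'): parent n2 fail=6; on 'a' 6 → fail=7;  out ∅∪∅=∅
  n8('cad'): parent n7 fail=13; on 'd' 13→0 → fail=0;  out {2}∪∅={2}
  n11('eda'): parent n10 fail=0; on 'a' 0 → fail=13;  out ∅∪∅=∅
  n15('aed'): parent n14 fail=9; on 'd' 9 → fail=10;  out {4}∪∅={4}
  n4('bcae'): parent n3 fail=7; on 'e' 7→13 → fail=14;  out ∅∪∅=∅
  n12('edac'): parent n11 fail=13; on 'c' 13→0 → fail=6;  out {3}∪∅={3}
  n5('bcaed'): parent n4 fail=14; on 'd' 14 → fail=15;  out {0}∪{4}={0,4}

Text stream:
[0] read 'b'  n0⇒n1
[1] read 'c'  n1⇒n2  emit P1@[0:1]
[2] read 'a'  n2⇒n3
[3] read 'e'  n3⇒n4
[4] read 'd'  n4⇒n5  emit P0@[0:4],P4@[2:4]
[5] read 'a'  n5⇒n11 (fail-walked)
[6] read 'e'  n11⇒n14 (fail-walked)
[7] read 'd'  n14⇒n15  emit P4@[5:7]
[8] read 'd'  n15⇒n0 (fail-walked)
[9] read 'c'  n0⇒n6
[10] read 'a'  n6⇒n7
[11] read 'd'  n7⇒n8  emit P2@[9:11]
[12] read 'a'  n8⇒n13 (fail-walked)
[13] read 'd'  n13⇒n0 (fail-walked)
[14] read 'c'  n0⇒n6
[15] read 'a'  n6⇒n7
[16] read 'd'  n7⇒n8  emit P2@[14:16]
[17] read 'd'  n8⇒n0 (fail-walked)
[18] read 'c'  n0⇒n6
[19] read 'a'  n6⇒n7
[20] read 'd'  n7⇒n8  emit P2@[18:20]
[21] read 'd'  n8⇒n0 (fail-walked)
[22] read 'c'  n0⇒n6
[23] read 'a'  n6⇒n7
[24] read 'd'  n7⇒n8  emit P2@[22:24]
[25] read 'c'  n8⇒n6 (fail-walked)
[26] read 'a'  n6⇒n7
[27] read 'e'  n7⇒n14 (fail-walked)
[28] read 'd'  n14⇒n15  emit P4@[26:28]
[29] read 'a'  n15⇒n11 (fail-walked)
[30] read 'e'  n11⇒n14 (fail-walked)
[31] read 'c'  n14⇒n6 (fail-walked)
[32] read 'a'  n6⇒n7
[33] read 'd'  n7⇒n8  emit P2@[31:33]
[34] read 'd'  n8⇒n0 (fail-walked)
[35] read 'a'  n0⇒n13
[36] read 'e'  n13⇒n14
[37] read 'd'  n14⇒n15  emit P4@[35:37]
[38] read 'e'  n15⇒n9 (fail-walked)
[39] read 'b'  n9⇒n1 (fail-walked)

Matches: [[1,1],[4,0],[4,4],[7,4],[11,2],[16,2],[20,2],[24,2],[28,4],[33,2],[37,4]]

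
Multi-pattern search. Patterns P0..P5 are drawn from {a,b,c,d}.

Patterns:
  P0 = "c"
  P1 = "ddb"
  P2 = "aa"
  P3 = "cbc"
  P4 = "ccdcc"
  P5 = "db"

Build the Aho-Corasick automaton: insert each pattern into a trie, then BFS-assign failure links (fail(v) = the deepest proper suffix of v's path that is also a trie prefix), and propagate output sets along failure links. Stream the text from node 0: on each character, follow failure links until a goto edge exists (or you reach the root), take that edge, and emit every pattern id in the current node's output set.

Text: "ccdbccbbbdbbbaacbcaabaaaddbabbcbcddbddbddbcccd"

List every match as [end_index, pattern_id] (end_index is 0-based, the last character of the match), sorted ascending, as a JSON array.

Build automaton:
Trie (insert patterns):
  n0 'ε': a→5 c→1 d→2
  n1 'c': b→7 c→9  [P0 ends]
  n2 'd': b→13 d→3
  n3 'dd': b→4
  n4 'ddb': ·  [P1 ends]
  n5 'a': a→6
  n6 'aa': ·  [P2 ends]
  n7 'cb': c→8
  n8 'cbc': ·  [P3 ends]
  n9 'cc': d→10
  n10 'ccd': c→11
  n11 'ccdc': c→12
  n12 'ccdcc': ·  [P4 ends]
  n13 'db': ·  [P5 ends]

Failure links (BFS by depth):
  n1('c'): parent n0 fail=0; on 'c' 0 → fail=0;  out {0}∪∅={0}
  n2('d'): parent n0 fail=0; on 'd' 0 → fail=0;  out ∅∪∅=∅
  n5('a'): parent n0 fail=0; on 'a' 0 → fail=0;  out ∅∪∅=∅
  n3('dd'): parent n2 fail=0; on 'd' 0 → fail=2;  out ∅∪∅=∅
  n6('aa'): parent n5 fail=0; on 'a' 0 → fail=5;  out {2}∪∅={2}
  n7('cb'): parent n1 fail=0; on 'b' 0 → fail=0;  out ∅∪∅=∅
  n9('cc'): parent n1 fail=0; on 'c' 0 → fail=1;  out ∅∪{0}={0}
  n13('db'): parent n2 fail=0; on 'b' 0 → fail=0;  out {5}∪∅={5}
  n4('ddb'): parent n3 fail=2; on 'b' 2 → fail=13;  out {1}∪{5}={1,5}
  n8('cbc'): parent n7 fail=0; on 'c' 0 → fail=1;  out {3}∪{0}={0,3}
  n10('ccd'): parent n9 fail=1; on 'd' 1→0 → fail=2;  out ∅∪∅=∅
  n11('ccdc'): parent n10 fail=2; on 'c' 2→0 → fail=1;  out ∅∪{0}={0}
  n12('ccdcc'): parent n11 fail=1; on 'c' 1 → fail=9;  out {4}∪{0}={0,4}

Scan:
[0] read 'c'  n0⇒n1  ** P0@[0:0]
[1] read 'c'  n1⇒n9  ** P0@[1:1]
[2] read 'd'  n9⇒n10
[3] read 'b'  n10⇒n13 ·f  ** P5@[2:3]
[4] read 'c'  n13⇒n1 ·f  ** P0@[4:4]
[5] read 'c'  n1⇒n9  ** P0@[5:5]
[6] read 'b'  n9⇒n7 ·f
[7] read 'b'  n7⇒n0 ·f
[8] read 'b'  n0⇒n0
[9] read 'd'  n0⇒n2
[10] read 'b'  n2⇒n13  ** P5@[9:10]
[11] read 'b'  n13⇒n0 ·f
[12] read 'b'  n0⇒n0
[13] read 'a'  n0⇒n5
[14] read 'a'  n5⇒n6  ** P2@[13:14]
[15] read 'c'  n6⇒n1 ·f  ** P0@[15:15]
[16] read 'b'  n1⇒n7
[17] read 'c'  n7⇒n8  ** P0@[17:17],P3@[15:17]
[18] read 'a'  n8⇒n5 ·f
[19] read 'a'  n5⇒n6  ** P2@[18:19]
[20] read 'b'  n6⇒n0 ·f
[21] read 'a'  n0⇒n5
[22] read 'a'  n5⇒n6  ** P2@[21:22]
[23] read 'a'  n6⇒n6 ·f  ** P2@[22:23]
[24] read 'd'  n6⇒n2 ·f
[25] read 'd'  n2⇒n3
[26] read 'b'  n3⇒n4  ** P1@[24:26],P5@[25:26]
[27] read 'a'  n4⇒n5 ·f
[28] read 'b'  n5⇒n0 ·f
[29] read 'b'  n0⇒n0
[30] read 'c'  n0⇒n1  ** P0@[30:30]
[31] read 'b'  n1⇒n7
[32] read 'c'  n7⇒n8  ** P0@[32:32],P3@[30:32]
[33] read 'd'  n8⇒n2 ·f
[34] read 'd'  n2⇒n3
[35] read 'b'  n3⇒n4  ** P1@[33:35],P5@[34:35]
[36] read 'd'  n4⇒n2 ·f
[37] read 'd'  n2⇒n3
[38] read 'b'  n3⇒n4  ** P1@[36:38],P5@[37:38]
[39] read 'd'  n4⇒n2 ·f
[40] read 'd'  n2⇒n3
[41] read 'b'  n3⇒n4  ** P1@[39:41],P5@[40:41]
[42] read 'c'  n4⇒n1 ·f  ** P0@[42:42]
[43] read 'c'  n1⇒n9  ** P0@[43:43]
[44] read 'c'  n9⇒n9 ·f  ** P0@[44:44]
[45] read 'd'  n9⇒n10

All matches (sorted): [[0,0],[1,0],[3,5],[4,0],[5,0],[10,5],[14,2],[15,0],[17,0],[17,3],[19,2],[22,2],[23,2],[26,1],[26,5],[30,0],[32,0],[32,3],[35,1],[35,5],[38,1],[38,5],[41,1],[41,5],[42,0],[43,0],[44,0]]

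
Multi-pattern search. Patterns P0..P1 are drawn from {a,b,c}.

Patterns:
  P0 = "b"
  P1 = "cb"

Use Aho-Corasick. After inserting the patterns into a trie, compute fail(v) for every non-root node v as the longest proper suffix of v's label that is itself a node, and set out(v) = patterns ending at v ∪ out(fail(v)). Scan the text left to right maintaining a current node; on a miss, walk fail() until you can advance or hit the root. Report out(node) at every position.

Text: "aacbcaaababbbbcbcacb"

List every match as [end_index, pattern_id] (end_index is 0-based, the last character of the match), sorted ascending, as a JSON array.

Construct AC machine:
Trie (insert patterns):
  n0 'ε': b→1 c→2
  n1 'b': ·  ←P0
  n2 'c': b→3
  n3 'cb': ·  ←P1

Failure links (BFS by depth):
  fail(1) 'b': from fail(0)=0 chase 'b': 0 ⇒ 0;  out={0}∪out(0)={0}
  fail(2) 'c': from fail(0)=0 chase 'c': 0 ⇒ 0;  out=∅∪out(0)=∅
  fail(3) 'cb': from fail(2)=0 chase 'b': 0 ⇒ 1;  out={1}∪out(1)={0,1}

Run:
[0] read 'a'  n0⇒n0
[1] read 'a'  n0⇒n0
[2] read 'c'  n0⇒n2
[3] read 'b'  n2⇒n3  ** P0@[3:3],P1@[2:3]
[4] read 'c'  n3⇒n2 ·f
[5] read 'a'  n2⇒n0 ·f
[6] read 'a'  n0⇒n0
[7] read 'a'  n0⇒n0
[8] read 'b'  n0⇒n1  ** P0@[8:8]
[9] read 'a'  n1⇒n0 ·f
[10] read 'b'  n0⇒n1  ** P0@[10:10]
[11] read 'b'  n1⇒n1 ·f  ** P0@[11:11]
[12] read 'b'  n1⇒n1 ·f  ** P0@[12:12]
[13] read 'b'  n1⇒n1 ·f  ** P0@[13:13]
[14] read 'c'  n1⇒n2 ·f
[15] read 'b'  n2⇒n3  ** P0@[15:15],P1@[14:15]
[16] read 'c'  n3⇒n2 ·f
[17] read 'a'  n2⇒n0 ·f
[18] read 'c'  n0⇒n2
[19] read 'b'  n2⇒n3  ** P0@[19:19],P1@[18:19]

Matches: [[3,0],[3,1],[8,0],[10,0],[11,0],[12,0],[13,0],[15,0],[15,1],[19,0],[19,1]]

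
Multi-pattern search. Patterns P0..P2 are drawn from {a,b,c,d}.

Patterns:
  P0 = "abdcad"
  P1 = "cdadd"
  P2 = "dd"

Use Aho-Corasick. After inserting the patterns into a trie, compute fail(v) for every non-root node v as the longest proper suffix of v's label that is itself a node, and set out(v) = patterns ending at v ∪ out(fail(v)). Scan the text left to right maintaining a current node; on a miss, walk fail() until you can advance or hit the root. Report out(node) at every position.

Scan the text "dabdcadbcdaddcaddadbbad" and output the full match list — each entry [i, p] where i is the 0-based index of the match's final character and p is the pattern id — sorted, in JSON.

Build:
Trie nodes:
  0='ε' goto a→1 c→7 d→12
  1='a' goto b→2
  2='ab' goto d→3
  3='abd' goto c→4
  4='abdc' goto a→5
  5='abdca' goto d→6
  6='abdcad' goto ·  ←P0
  7='c' goto d→8
  8='cd' goto a→9
  9='cda' goto d→10
  10='cdad' goto d→11
  11='cdadd' goto ·  ←P1
  12='d' goto d→13
  13='dd' goto ·  ←P2

Failure links (BFS by depth):
  n1('a'): parent n0 fail=0; on 'a' 0 → fail=0;  out ∅∪∅=∅
  n7('c'): parent n0 fail=0; on 'c' 0 → fail=0;  out ∅∪∅=∅
  n12('d'): parent n0 fail=0; on 'd' 0 → fail=0;  out ∅∪∅=∅
  n2('ab'): parent n1 fail=0; on 'b' 0 → fail=0;  out ∅∪∅=∅
  n8('cd'): parent n7 fail=0; on 'd' 0 → fail=12;  out ∅∪∅=∅
  n13('dd'): parent n12 fail=0; on 'd' 0 → fail=12;  out {2}∪∅={2}
  n3('abd'): parent n2 fail=0; on 'd' 0 → fail=12;  out ∅∪∅=∅
  n9('cda'): parent n8 fail=12; on 'a' 12→0 → fail=1;  out ∅∪∅=∅
  n4('abdc'): parent n3 fail=12; on 'c' 12→0 → fail=7;  out ∅∪∅=∅
  n10('cdad'): parent n9 fail=1; on 'd' 1→0 → fail=12;  out ∅∪∅=∅
  n5('abdca'): parent n4 fail=7; on 'a' 7→0 → fail=1;  out ∅∪∅=∅
  n11('cdadd'): parent n10 fail=12; on 'd' 12 → fail=13;  out {1}∪{2}={1,2}
  n6('abdcad'): parent n5 fail=1; on 'd' 1→0 → fail=12;  out {0}∪∅={0}

Scan:
pos 0 'd': at 12
pos 1 'a': at 1 (fail-walked)
pos 2 'b': at 2
pos 3 'd': at 3
pos 4 'c': at 4
pos 5 'a': at 5
pos 6 'd': at 6  → match P0@[1:6]
pos 7 'b': at 0 (fail-walked)
pos 8 'c': at 7
pos 9 'd': at 8
pos 10 'a': at 9
pos 11 'd': at 10
pos 12 'd': at 11  → match P1@[8:12],P2@[11:12]
pos 13 'c': at 7 (fail-walked)
pos 14 'a': at 1 (fail-walked)
pos 15 'd': at 12 (fail-walked)
pos 16 'd': at 13  → match P2@[15:16]
pos 17 'a': at 1 (fail-walked)
pos 18 'd': at 12 (fail-walked)
pos 19 'b': at 0 (fail-walked)
pos 20 'b': at 0
pos 21 'a': at 1
pos 22 'd': at 12 (fail-walked)

All matches (sorted): [[6,0],[12,1],[12,2],[16,2]]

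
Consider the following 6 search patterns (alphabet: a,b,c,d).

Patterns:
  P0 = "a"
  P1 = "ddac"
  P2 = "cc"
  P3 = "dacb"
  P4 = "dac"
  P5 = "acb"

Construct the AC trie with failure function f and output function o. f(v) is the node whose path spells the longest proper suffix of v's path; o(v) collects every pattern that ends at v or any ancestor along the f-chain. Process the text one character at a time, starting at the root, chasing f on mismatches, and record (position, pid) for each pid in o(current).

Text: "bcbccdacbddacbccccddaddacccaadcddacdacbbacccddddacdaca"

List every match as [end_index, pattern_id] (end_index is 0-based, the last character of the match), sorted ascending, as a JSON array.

Construct AC machine:
Trie nodes:
  n0 'ε': a→1 c→6 d→2
  n1 'a': c→11  [P0 ends]
  n2 'd': a→8 d→3
  n3 'dd': a→4
  n4 'dda': c→5
  n5 'ddac': ·  [P1 ends]
  n6 'c': c→7
  n7 'cc': ·  [P2 ends]
  n8 'da': c→9
  n9 'dac': b→10  [P4 ends]
  n10 'dacb': ·  [P3 ends]
  n11 'ac': b→12
  n12 'acb': ·  [P5 ends]

Failure links (BFS by depth):
  fail(1) 'a': from fail(0)=0 chase 'a': 0 ⇒ 0;  out={0}∪out(0)={0}
  fail(2) 'd': from fail(0)=0 chase 'd': 0 ⇒ 0;  out=∅∪out(0)=∅
  fail(6) 'c': from fail(0)=0 chase 'c': 0 ⇒ 0;  out=∅∪out(0)=∅
  fail(3) 'dd': from fail(2)=0 chase 'd': 0 ⇒ 2;  out=∅∪out(2)=∅
  fail(7) 'cc': from fail(6)=0 chase 'c': 0 ⇒ 6;  out={2}∪out(6)={2}
  fail(8) 'da': from fail(2)=0 chase 'a': 0 ⇒ 1;  out=∅∪out(1)={0}
  fail(11) 'ac': from fail(1)=0 chase 'c': 0 ⇒ 6;  out=∅∪out(6)=∅
  fail(4) 'dda': from fail(3)=2 chase 'a': 2 ⇒ 8;  out=∅∪out(8)={0}
  fail(9) 'dac': from fail(8)=1 chase 'c': 1 ⇒ 11;  out={4}∪out(11)={4}
  fail(12) 'acb': from fail(11)=6 chase 'b': 6→0 ⇒ 0;  out={5}∪out(0)={5}
  fail(5) 'ddac': from fail(4)=8 chase 'c': 8 ⇒ 9;  out={1}∪out(9)={1,4}
  fail(10) 'dacb': from fail(9)=11 chase 'b': 11 ⇒ 12;  out={3}∪out(12)={3,5}

Text stream:
i=0 'b': node 0→0
i=1 'c': node 0→6
i=2 'b': node 6→0 (fail-walked)
i=3 'c': node 0→6
i=4 'c': node 6→7  emit P2@[3:4]
i=5 'd': node 7→2 (fail-walked)
i=6 'a': node 2→8  emit P0@[6:6]
i=7 'c': node 8→9  emit P4@[5:7]
i=8 'b': node 9→10  emit P3@[5:8],P5@[6:8]
i=9 'd': node 10→2 (fail-walked)
i=10 'd': node 2→3
i=11 'a': node 3→4  emit P0@[11:11]
i=12 'c': node 4→5  emit P1@[9:12],P4@[10:12]
i=13 'b': node 5→10 (fail-walked)  emit P3@[10:13],P5@[11:13]
i=14 'c': node 10→6 (fail-walked)
i=15 'c': node 6→7  emit P2@[14:15]
i=16 'c': node 7→7 (fail-walked)  emit P2@[15:16]
i=17 'c': node 7→7 (fail-walked)  emit P2@[16:17]
i=18 'd': node 7→2 (fail-walked)
i=19 'd': node 2→3
i=20 'a': node 3→4  emit P0@[20:20]
i=21 'd': node 4→2 (fail-walked)
i=22 'd': node 2→3
i=23 'a': node 3→4  emit P0@[23:23]
i=24 'c': node 4→5  emit P1@[21:24],P4@[22:24]
i=25 'c': node 5→7 (fail-walked)  emit P2@[24:25]
i=26 'c': node 7→7 (fail-walked)  emit P2@[25:26]
i=27 'a': node 7→1 (fail-walked)  emit P0@[27:27]
i=28 'a': node 1→1 (fail-walked)  emit P0@[28:28]
i=29 'd': node 1→2 (fail-walked)
i=30 'c': node 2→6 (fail-walked)
i=31 'd': node 6→2 (fail-walked)
i=32 'd': node 2→3
i=33 'a': node 3→4  emit P0@[33:33]
i=34 'c': node 4→5  emit P1@[31:34],P4@[32:34]
i=35 'd': node 5→2 (fail-walked)
i=36 'a': node 2→8  emit P0@[36:36]
i=37 'c': node 8→9  emit P4@[35:37]
i=38 'b': node 9→10  emit P3@[35:38],P5@[36:38]
i=39 'b': node 10→0 (fail-walked)
i=40 'a': node 0→1  emit P0@[40:40]
i=41 'c': node 1→11
i=42 'c': node 11→7 (fail-walked)  emit P2@[41:42]
i=43 'c': node 7→7 (fail-walked)  emit P2@[42:43]
i=44 'd': node 7→2 (fail-walked)
i=45 'd': node 2→3
i=46 'd': node 3→3 (fail-walked)
i=47 'd': node 3→3 (fail-walked)
i=48 'a': node 3→4  emit P0@[48:48]
i=49 'c': node 4→5  emit P1@[46:49],P4@[47:49]
i=50 'd': node 5→2 (fail-walked)
i=51 'a': node 2→8  emit P0@[51:51]
i=52 'c': node 8→9  emit P4@[50:52]
i=53 'a': node 9→1 (fail-walked)  emit P0@[53:53]

Matches: [[4,2],[6,0],[7,4],[8,3],[8,5],[11,0],[12,1],[12,4],[13,3],[13,5],[15,2],[16,2],[17,2],[20,0],[23,0],[24,1],[24,4],[25,2],[26,2],[27,0],[28,0],[33,0],[34,1],[34,4],[36,0],[37,4],[38,3],[38,5],[40,0],[42,2],[43,2],[48,0],[49,1],[49,4],[51,0],[52,4],[53,0]]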